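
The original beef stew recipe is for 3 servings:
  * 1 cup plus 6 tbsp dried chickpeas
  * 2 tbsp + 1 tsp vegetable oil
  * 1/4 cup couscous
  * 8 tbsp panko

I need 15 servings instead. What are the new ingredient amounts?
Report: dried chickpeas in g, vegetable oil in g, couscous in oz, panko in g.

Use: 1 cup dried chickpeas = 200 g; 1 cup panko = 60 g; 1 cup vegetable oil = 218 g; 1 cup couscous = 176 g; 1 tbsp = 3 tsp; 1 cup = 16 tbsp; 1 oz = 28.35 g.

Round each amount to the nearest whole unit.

dried chickpeas: 1375 g; vegetable oil: 159 g; couscous: 8 oz; panko: 150 g

Scaling factor: 15/3 = 5.
dried chickpeas: (1 cup + 6 tbsp = 1.375 cup) × 5 × 200 g/cup = 1375 g
vegetable oil: (2 tbsp + 1 tsp = 7/3 tbsp) × 5 ÷ 16 tbsp/cup × 218 g/cup ≈ 159 g
couscous: 0.25 cup × 5 × 176 g/cup ÷ 28.35 g/oz ≈ 8 oz
panko: 8 tbsp × 5 ÷ 16 tbsp/cup × 60 g/cup = 150 g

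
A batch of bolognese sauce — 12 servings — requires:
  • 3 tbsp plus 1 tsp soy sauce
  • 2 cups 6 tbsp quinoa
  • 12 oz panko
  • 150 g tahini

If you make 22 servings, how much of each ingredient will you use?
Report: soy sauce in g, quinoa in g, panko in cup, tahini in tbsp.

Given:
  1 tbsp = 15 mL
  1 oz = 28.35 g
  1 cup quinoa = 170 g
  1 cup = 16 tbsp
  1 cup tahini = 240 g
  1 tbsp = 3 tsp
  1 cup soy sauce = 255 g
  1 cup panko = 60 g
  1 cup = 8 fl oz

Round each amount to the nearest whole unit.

Scaling factor: 22/12 = 11/6.
soy sauce: (3 tbsp + 1 tsp = 10/3 tbsp) × 11/6 ÷ 16 tbsp/cup × 255 g/cup ≈ 97 g
quinoa: (2 cup + 6 tbsp = 2.375 cup) × 11/6 × 170 g/cup ≈ 740 g
panko: 12 oz × 11/6 × 28.35 g/oz ÷ 60 g/cup ≈ 10 cup
tahini: 150 g × 11/6 ÷ 240 g/cup × 16 tbsp/cup ≈ 18 tbsp

soy sauce: 97 g; quinoa: 740 g; panko: 10 cup; tahini: 18 tbsp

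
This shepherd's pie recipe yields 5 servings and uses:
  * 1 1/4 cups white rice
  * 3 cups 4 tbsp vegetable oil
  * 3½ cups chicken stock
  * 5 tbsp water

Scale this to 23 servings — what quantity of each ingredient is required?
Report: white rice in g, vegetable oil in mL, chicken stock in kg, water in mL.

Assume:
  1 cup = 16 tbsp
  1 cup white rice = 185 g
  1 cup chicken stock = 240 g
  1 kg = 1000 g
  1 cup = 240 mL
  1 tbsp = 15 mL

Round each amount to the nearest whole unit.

white rice: 1064 g; vegetable oil: 3588 mL; chicken stock: 4 kg; water: 345 mL

Scaling factor: 23/5 = 4.6.
white rice: 1.25 cup × 23/5 × 185 g/cup ≈ 1064 g
vegetable oil: (3 cup + 4 tbsp = 3.25 cup) × 23/5 × 240 mL/cup = 3588 mL
chicken stock: 3.5 cup × 23/5 × 240 g/cup ÷ 1000 g/kg ≈ 4 kg
water: 5 tbsp × 23/5 × 15 mL/tbsp = 345 mL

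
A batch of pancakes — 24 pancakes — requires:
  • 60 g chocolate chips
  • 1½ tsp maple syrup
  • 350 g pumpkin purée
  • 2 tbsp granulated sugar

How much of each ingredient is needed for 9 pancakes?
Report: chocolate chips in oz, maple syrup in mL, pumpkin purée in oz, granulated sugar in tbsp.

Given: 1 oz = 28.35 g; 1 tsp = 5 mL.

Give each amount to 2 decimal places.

Scaling factor: 9/24 = 3/8 = 0.375.
chocolate chips: 60 g × 3/8 ÷ 28.35 g/oz ≈ 0.79 oz
maple syrup: 1.5 tsp × 3/8 × 5 mL/tsp ≈ 2.81 mL
pumpkin purée: 350 g × 3/8 ÷ 28.35 g/oz ≈ 4.63 oz
granulated sugar: 2 tbsp × 3/8 = 0.75 tbsp

chocolate chips: 0.79 oz; maple syrup: 2.81 mL; pumpkin purée: 4.63 oz; granulated sugar: 0.75 tbsp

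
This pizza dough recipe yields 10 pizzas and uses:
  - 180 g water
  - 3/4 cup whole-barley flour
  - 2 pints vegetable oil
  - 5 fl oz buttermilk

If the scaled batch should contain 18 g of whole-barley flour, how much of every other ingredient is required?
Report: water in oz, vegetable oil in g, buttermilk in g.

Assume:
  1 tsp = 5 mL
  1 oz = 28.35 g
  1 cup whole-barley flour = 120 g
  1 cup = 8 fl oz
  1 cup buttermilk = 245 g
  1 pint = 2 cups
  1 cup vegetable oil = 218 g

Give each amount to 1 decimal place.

The original recipe has 90 g of whole-barley flour, so the scaling factor is 18 ÷ 90 = 1/5 = 0.2.
water: 180 g × 1/5 ÷ 28.35 g/oz ≈ 1.3 oz
vegetable oil: 2 pint × 1/5 × 2 cup/pint × 218 g/cup = 174.4 g
buttermilk: 5 fl oz × 1/5 ÷ 8 fl oz/cup × 245 g/cup ≈ 30.6 g

water: 1.3 oz; vegetable oil: 174.4 g; buttermilk: 30.6 g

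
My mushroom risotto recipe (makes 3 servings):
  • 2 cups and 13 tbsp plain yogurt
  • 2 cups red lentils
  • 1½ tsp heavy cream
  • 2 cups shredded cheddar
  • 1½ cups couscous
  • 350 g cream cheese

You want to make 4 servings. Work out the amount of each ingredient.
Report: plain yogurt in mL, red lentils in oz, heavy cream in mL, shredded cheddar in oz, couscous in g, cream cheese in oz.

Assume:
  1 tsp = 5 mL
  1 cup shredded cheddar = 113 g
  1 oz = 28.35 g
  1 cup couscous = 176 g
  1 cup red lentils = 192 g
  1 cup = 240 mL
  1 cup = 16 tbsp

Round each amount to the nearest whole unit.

plain yogurt: 900 mL; red lentils: 18 oz; heavy cream: 10 mL; shredded cheddar: 11 oz; couscous: 352 g; cream cheese: 16 oz

Scaling factor: 4/3.
plain yogurt: (2 cup + 13 tbsp = 2.8125 cup) × 4/3 × 240 mL/cup = 900 mL
red lentils: 2 cup × 4/3 × 192 g/cup ÷ 28.35 g/oz ≈ 18 oz
heavy cream: 1.5 tsp × 4/3 × 5 mL/tsp = 10 mL
shredded cheddar: 2 cup × 4/3 × 113 g/cup ÷ 28.35 g/oz ≈ 11 oz
couscous: 1.5 cup × 4/3 × 176 g/cup = 352 g
cream cheese: 350 g × 4/3 ÷ 28.35 g/oz ≈ 16 oz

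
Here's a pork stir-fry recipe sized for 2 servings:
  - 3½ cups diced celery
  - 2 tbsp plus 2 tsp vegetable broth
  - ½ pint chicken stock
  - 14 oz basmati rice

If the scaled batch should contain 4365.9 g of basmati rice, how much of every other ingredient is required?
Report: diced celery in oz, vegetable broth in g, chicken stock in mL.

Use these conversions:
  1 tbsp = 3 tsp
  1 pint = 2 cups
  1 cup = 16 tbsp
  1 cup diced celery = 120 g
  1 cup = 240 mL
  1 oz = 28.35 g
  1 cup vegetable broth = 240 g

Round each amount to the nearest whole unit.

diced celery: 163 oz; vegetable broth: 440 g; chicken stock: 2640 mL

The original recipe has 396.9 g of basmati rice, so the scaling factor is 4365.9 ÷ 396.9 = 11.
diced celery: 3.5 cup × 11 × 120 g/cup ÷ 28.35 g/oz ≈ 163 oz
vegetable broth: (2 tbsp + 2 tsp = 8/3 tbsp) × 11 ÷ 16 tbsp/cup × 240 g/cup = 440 g
chicken stock: 0.5 pint × 11 × 2 cup/pint × 240 mL/cup = 2640 mL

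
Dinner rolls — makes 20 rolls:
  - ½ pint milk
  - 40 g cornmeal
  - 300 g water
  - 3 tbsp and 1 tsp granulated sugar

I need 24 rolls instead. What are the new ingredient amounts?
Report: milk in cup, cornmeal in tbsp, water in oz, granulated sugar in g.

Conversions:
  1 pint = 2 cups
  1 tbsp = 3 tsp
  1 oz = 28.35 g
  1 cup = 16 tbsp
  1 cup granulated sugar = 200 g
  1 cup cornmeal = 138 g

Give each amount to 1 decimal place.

milk: 1.2 cup; cornmeal: 5.6 tbsp; water: 12.7 oz; granulated sugar: 50.0 g

Scaling factor: 24/20 = 6/5 = 1.2.
milk: 0.5 pint × 6/5 × 2 cup/pint = 1.2 cup
cornmeal: 40 g × 6/5 ÷ 138 g/cup × 16 tbsp/cup ≈ 5.6 tbsp
water: 300 g × 6/5 ÷ 28.35 g/oz ≈ 12.7 oz
granulated sugar: (3 tbsp + 1 tsp = 10/3 tbsp) × 6/5 ÷ 16 tbsp/cup × 200 g/cup = 50.0 g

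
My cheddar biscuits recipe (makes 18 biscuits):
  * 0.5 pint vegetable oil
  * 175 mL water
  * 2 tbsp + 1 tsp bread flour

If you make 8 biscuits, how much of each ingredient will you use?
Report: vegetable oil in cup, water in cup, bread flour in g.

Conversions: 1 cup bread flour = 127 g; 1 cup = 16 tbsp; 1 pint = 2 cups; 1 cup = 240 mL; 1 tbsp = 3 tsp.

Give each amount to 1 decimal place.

Scaling factor: 8/18 = 4/9.
vegetable oil: 0.5 pint × 4/9 × 2 cup/pint ≈ 0.4 cup
water: 175 mL × 4/9 ÷ 240 mL/cup ≈ 0.3 cup
bread flour: (2 tbsp + 1 tsp = 7/3 tbsp) × 4/9 ÷ 16 tbsp/cup × 127 g/cup ≈ 8.2 g

vegetable oil: 0.4 cup; water: 0.3 cup; bread flour: 8.2 g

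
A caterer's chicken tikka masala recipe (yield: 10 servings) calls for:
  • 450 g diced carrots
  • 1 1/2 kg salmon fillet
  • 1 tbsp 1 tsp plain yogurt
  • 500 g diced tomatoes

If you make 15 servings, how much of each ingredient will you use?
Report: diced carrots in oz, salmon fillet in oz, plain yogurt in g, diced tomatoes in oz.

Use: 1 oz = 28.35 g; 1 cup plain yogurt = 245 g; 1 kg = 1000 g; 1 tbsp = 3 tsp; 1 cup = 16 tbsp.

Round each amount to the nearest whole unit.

diced carrots: 24 oz; salmon fillet: 79 oz; plain yogurt: 31 g; diced tomatoes: 26 oz

Scaling factor: 15/10 = 3/2 = 1.5.
diced carrots: 450 g × 3/2 ÷ 28.35 g/oz ≈ 24 oz
salmon fillet: 1.5 kg × 3/2 × 1000 g/kg ÷ 28.35 g/oz ≈ 79 oz
plain yogurt: (1 tbsp + 1 tsp = 4/3 tbsp) × 3/2 ÷ 16 tbsp/cup × 245 g/cup ≈ 31 g
diced tomatoes: 500 g × 3/2 ÷ 28.35 g/oz ≈ 26 oz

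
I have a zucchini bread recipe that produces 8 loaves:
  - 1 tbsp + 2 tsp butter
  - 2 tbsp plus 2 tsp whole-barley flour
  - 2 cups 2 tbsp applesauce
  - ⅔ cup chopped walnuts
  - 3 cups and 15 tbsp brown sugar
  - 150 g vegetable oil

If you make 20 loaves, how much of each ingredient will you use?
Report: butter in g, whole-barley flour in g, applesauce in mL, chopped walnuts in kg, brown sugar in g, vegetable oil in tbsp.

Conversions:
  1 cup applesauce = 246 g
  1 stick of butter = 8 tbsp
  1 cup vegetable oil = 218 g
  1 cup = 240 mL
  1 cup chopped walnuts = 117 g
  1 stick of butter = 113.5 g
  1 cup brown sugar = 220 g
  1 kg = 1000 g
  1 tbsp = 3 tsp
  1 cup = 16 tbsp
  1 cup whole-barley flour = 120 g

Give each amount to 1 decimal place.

Scaling factor: 20/8 = 5/2 = 2.5.
butter: (1 tbsp + 2 tsp = 5/3 tbsp) × 5/2 ÷ 8 tbsp/stick × 113.5 g/stick ≈ 59.1 g
whole-barley flour: (2 tbsp + 2 tsp = 8/3 tbsp) × 5/2 ÷ 16 tbsp/cup × 120 g/cup = 50.0 g
applesauce: (2 cup + 2 tbsp = 2.125 cup) × 5/2 × 240 mL/cup = 1275.0 mL
chopped walnuts: 2/3 cup × 5/2 × 117 g/cup ÷ 1000 g/kg ≈ 0.2 kg
brown sugar: (3 cup + 15 tbsp = 3.9375 cup) × 5/2 × 220 g/cup ≈ 2165.6 g
vegetable oil: 150 g × 5/2 ÷ 218 g/cup × 16 tbsp/cup ≈ 27.5 tbsp

butter: 59.1 g; whole-barley flour: 50.0 g; applesauce: 1275.0 mL; chopped walnuts: 0.2 kg; brown sugar: 2165.6 g; vegetable oil: 27.5 tbsp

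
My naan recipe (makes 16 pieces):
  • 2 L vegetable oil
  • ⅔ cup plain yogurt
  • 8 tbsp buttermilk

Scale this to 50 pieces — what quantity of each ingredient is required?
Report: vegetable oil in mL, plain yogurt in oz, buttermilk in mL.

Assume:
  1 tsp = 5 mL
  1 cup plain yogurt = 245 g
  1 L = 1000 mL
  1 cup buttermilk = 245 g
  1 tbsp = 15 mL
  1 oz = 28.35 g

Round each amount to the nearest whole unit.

vegetable oil: 6250 mL; plain yogurt: 18 oz; buttermilk: 375 mL

Scaling factor: 50/16 = 25/8 = 3.125.
vegetable oil: 2 L × 25/8 × 1000 mL/L = 6250 mL
plain yogurt: 2/3 cup × 25/8 × 245 g/cup ÷ 28.35 g/oz ≈ 18 oz
buttermilk: 8 tbsp × 25/8 × 15 mL/tbsp = 375 mL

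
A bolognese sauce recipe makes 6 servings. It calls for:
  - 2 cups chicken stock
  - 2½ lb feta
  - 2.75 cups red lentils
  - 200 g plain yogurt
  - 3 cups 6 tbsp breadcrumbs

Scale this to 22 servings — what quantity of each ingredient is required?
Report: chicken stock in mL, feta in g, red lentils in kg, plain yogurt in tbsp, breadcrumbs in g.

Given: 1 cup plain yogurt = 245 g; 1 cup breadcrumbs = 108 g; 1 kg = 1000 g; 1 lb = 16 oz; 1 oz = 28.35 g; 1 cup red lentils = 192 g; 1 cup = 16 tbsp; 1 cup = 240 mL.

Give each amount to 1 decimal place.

Scaling factor: 22/6 = 11/3.
chicken stock: 2 cup × 11/3 × 240 mL/cup = 1760.0 mL
feta: 2.5 lb × 11/3 × 16 oz/lb × 28.35 g/oz = 4158.0 g
red lentils: 2.75 cup × 11/3 × 192 g/cup ÷ 1000 g/kg ≈ 1.9 kg
plain yogurt: 200 g × 11/3 ÷ 245 g/cup × 16 tbsp/cup ≈ 47.9 tbsp
breadcrumbs: (3 cup + 6 tbsp = 3.375 cup) × 11/3 × 108 g/cup = 1336.5 g

chicken stock: 1760.0 mL; feta: 4158.0 g; red lentils: 1.9 kg; plain yogurt: 47.9 tbsp; breadcrumbs: 1336.5 g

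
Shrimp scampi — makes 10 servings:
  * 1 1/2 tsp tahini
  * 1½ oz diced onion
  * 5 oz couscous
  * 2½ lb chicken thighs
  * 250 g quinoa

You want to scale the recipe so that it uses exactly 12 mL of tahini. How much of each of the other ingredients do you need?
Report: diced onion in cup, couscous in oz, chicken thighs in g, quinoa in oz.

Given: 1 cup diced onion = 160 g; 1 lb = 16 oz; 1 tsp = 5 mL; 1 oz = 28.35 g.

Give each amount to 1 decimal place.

The original recipe has 7.5 mL of tahini, so the scaling factor is 12 ÷ 7.5 = 8/5 = 1.6.
diced onion: 1.5 oz × 8/5 × 28.35 g/oz ÷ 160 g/cup ≈ 0.4 cup
couscous: 5 oz × 8/5 = 8.0 oz
chicken thighs: 2.5 lb × 8/5 × 16 oz/lb × 28.35 g/oz = 1814.4 g
quinoa: 250 g × 8/5 ÷ 28.35 g/oz ≈ 14.1 oz

diced onion: 0.4 cup; couscous: 8.0 oz; chicken thighs: 1814.4 g; quinoa: 14.1 oz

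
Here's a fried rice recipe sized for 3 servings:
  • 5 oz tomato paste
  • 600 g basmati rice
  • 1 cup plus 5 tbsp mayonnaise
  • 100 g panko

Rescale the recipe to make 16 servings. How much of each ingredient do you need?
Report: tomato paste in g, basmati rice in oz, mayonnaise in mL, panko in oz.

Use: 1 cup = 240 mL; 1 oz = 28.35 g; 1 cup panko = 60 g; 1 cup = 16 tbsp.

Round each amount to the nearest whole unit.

Scaling factor: 16/3.
tomato paste: 5 oz × 16/3 × 28.35 g/oz = 756 g
basmati rice: 600 g × 16/3 ÷ 28.35 g/oz ≈ 113 oz
mayonnaise: (1 cup + 5 tbsp = 1.3125 cup) × 16/3 × 240 mL/cup = 1680 mL
panko: 100 g × 16/3 ÷ 28.35 g/oz ≈ 19 oz

tomato paste: 756 g; basmati rice: 113 oz; mayonnaise: 1680 mL; panko: 19 oz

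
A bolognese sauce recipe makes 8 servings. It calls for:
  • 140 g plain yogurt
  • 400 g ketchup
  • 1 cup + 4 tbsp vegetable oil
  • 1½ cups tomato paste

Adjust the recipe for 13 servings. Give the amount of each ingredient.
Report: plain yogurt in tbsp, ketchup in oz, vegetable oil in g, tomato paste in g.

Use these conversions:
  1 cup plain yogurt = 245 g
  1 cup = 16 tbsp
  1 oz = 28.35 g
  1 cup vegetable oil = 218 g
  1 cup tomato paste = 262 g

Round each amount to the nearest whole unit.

Scaling factor: 13/8 = 1.625.
plain yogurt: 140 g × 13/8 ÷ 245 g/cup × 16 tbsp/cup ≈ 15 tbsp
ketchup: 400 g × 13/8 ÷ 28.35 g/oz ≈ 23 oz
vegetable oil: (1 cup + 4 tbsp = 1.25 cup) × 13/8 × 218 g/cup ≈ 443 g
tomato paste: 1.5 cup × 13/8 × 262 g/cup ≈ 639 g

plain yogurt: 15 tbsp; ketchup: 23 oz; vegetable oil: 443 g; tomato paste: 639 g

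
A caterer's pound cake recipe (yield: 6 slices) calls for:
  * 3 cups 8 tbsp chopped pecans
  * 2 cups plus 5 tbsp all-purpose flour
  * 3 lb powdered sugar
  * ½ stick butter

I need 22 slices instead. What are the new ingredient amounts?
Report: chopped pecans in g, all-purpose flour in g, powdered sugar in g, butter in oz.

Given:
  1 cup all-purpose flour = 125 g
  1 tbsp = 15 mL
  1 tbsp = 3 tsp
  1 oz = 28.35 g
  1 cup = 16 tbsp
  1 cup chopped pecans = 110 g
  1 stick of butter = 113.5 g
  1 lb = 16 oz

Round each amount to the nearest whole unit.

chopped pecans: 1412 g; all-purpose flour: 1060 g; powdered sugar: 4990 g; butter: 7 oz

Scaling factor: 22/6 = 11/3.
chopped pecans: (3 cup + 8 tbsp = 3.5 cup) × 11/3 × 110 g/cup ≈ 1412 g
all-purpose flour: (2 cup + 5 tbsp = 2.3125 cup) × 11/3 × 125 g/cup ≈ 1060 g
powdered sugar: 3 lb × 11/3 × 16 oz/lb × 28.35 g/oz ≈ 4990 g
butter: 0.5 stick × 11/3 × 113.5 g/stick ÷ 28.35 g/oz ≈ 7 oz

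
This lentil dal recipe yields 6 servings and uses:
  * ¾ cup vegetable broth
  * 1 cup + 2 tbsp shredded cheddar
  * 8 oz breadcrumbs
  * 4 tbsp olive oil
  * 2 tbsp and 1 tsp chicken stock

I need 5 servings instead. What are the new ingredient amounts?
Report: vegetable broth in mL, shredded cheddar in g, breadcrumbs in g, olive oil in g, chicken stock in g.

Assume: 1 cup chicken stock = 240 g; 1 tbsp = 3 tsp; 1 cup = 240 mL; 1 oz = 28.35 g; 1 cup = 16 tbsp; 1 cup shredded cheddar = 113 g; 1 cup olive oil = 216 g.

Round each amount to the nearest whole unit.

Scaling factor: 5/6.
vegetable broth: 0.75 cup × 5/6 × 240 mL/cup = 150 mL
shredded cheddar: (1 cup + 2 tbsp = 1.125 cup) × 5/6 × 113 g/cup ≈ 106 g
breadcrumbs: 8 oz × 5/6 × 28.35 g/oz = 189 g
olive oil: 4 tbsp × 5/6 ÷ 16 tbsp/cup × 216 g/cup = 45 g
chicken stock: (2 tbsp + 1 tsp = 7/3 tbsp) × 5/6 ÷ 16 tbsp/cup × 240 g/cup ≈ 29 g

vegetable broth: 150 mL; shredded cheddar: 106 g; breadcrumbs: 189 g; olive oil: 45 g; chicken stock: 29 g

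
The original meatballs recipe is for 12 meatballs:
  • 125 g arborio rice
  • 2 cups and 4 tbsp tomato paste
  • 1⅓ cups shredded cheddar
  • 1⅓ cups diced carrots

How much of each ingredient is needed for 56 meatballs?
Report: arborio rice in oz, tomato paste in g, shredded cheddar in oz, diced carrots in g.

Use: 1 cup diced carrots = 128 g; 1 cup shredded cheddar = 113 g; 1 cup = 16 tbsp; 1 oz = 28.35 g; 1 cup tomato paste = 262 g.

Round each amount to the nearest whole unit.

arborio rice: 21 oz; tomato paste: 2751 g; shredded cheddar: 25 oz; diced carrots: 796 g

Scaling factor: 56/12 = 14/3.
arborio rice: 125 g × 14/3 ÷ 28.35 g/oz ≈ 21 oz
tomato paste: (2 cup + 4 tbsp = 2.25 cup) × 14/3 × 262 g/cup = 2751 g
shredded cheddar: 4/3 cup × 14/3 × 113 g/cup ÷ 28.35 g/oz ≈ 25 oz
diced carrots: 4/3 cup × 14/3 × 128 g/cup ≈ 796 g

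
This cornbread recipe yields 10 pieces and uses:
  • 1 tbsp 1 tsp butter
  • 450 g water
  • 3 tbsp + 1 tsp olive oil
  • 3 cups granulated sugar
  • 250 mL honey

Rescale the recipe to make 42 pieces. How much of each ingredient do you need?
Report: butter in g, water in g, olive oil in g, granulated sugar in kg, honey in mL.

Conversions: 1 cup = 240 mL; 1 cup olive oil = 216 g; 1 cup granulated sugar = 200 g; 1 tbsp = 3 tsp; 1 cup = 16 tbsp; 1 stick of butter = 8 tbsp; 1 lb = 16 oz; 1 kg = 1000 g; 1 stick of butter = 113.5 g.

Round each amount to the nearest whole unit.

Scaling factor: 42/10 = 21/5 = 4.2.
butter: (1 tbsp + 1 tsp = 4/3 tbsp) × 21/5 ÷ 8 tbsp/stick × 113.5 g/stick ≈ 79 g
water: 450 g × 21/5 = 1890 g
olive oil: (3 tbsp + 1 tsp = 10/3 tbsp) × 21/5 ÷ 16 tbsp/cup × 216 g/cup = 189 g
granulated sugar: 3 cup × 21/5 × 200 g/cup ÷ 1000 g/kg ≈ 3 kg
honey: 250 mL × 21/5 = 1050 mL

butter: 79 g; water: 1890 g; olive oil: 189 g; granulated sugar: 3 kg; honey: 1050 mL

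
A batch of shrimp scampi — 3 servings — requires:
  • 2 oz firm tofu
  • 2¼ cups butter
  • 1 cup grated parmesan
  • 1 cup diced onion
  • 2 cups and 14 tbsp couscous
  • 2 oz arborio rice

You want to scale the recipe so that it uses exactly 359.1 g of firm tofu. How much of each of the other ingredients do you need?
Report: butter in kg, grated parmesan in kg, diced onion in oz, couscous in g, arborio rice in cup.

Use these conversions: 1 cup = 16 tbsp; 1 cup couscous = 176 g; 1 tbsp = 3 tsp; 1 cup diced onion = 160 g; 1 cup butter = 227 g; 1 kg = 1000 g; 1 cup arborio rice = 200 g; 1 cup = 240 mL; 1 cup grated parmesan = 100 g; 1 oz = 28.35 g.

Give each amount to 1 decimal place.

butter: 3.2 kg; grated parmesan: 0.6 kg; diced onion: 35.7 oz; couscous: 3204.7 g; arborio rice: 1.8 cup

The original recipe has 56.7 g of firm tofu, so the scaling factor is 359.1 ÷ 56.7 = 19/3.
butter: 2.25 cup × 19/3 × 227 g/cup ÷ 1000 g/kg ≈ 3.2 kg
grated parmesan: 1 cup × 19/3 × 100 g/cup ÷ 1000 g/kg ≈ 0.6 kg
diced onion: 1 cup × 19/3 × 160 g/cup ÷ 28.35 g/oz ≈ 35.7 oz
couscous: (2 cup + 14 tbsp = 2.875 cup) × 19/3 × 176 g/cup ≈ 3204.7 g
arborio rice: 2 oz × 19/3 × 28.35 g/oz ÷ 200 g/cup ≈ 1.8 cup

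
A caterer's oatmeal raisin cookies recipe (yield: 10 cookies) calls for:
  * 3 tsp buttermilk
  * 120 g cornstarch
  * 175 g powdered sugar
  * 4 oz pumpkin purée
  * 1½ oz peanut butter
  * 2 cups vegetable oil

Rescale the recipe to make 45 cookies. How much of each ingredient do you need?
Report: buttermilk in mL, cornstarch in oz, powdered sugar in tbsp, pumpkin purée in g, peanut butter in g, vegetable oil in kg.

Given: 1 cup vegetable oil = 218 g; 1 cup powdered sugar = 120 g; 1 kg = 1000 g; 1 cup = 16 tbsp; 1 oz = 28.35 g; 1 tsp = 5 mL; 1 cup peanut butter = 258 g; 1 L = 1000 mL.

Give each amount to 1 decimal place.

buttermilk: 67.5 mL; cornstarch: 19.0 oz; powdered sugar: 105.0 tbsp; pumpkin purée: 510.3 g; peanut butter: 191.4 g; vegetable oil: 2.0 kg

Scaling factor: 45/10 = 9/2 = 4.5.
buttermilk: 3 tsp × 9/2 × 5 mL/tsp = 67.5 mL
cornstarch: 120 g × 9/2 ÷ 28.35 g/oz ≈ 19.0 oz
powdered sugar: 175 g × 9/2 ÷ 120 g/cup × 16 tbsp/cup = 105.0 tbsp
pumpkin purée: 4 oz × 9/2 × 28.35 g/oz = 510.3 g
peanut butter: 1.5 oz × 9/2 × 28.35 g/oz ≈ 191.4 g
vegetable oil: 2 cup × 9/2 × 218 g/cup ÷ 1000 g/kg ≈ 2.0 kg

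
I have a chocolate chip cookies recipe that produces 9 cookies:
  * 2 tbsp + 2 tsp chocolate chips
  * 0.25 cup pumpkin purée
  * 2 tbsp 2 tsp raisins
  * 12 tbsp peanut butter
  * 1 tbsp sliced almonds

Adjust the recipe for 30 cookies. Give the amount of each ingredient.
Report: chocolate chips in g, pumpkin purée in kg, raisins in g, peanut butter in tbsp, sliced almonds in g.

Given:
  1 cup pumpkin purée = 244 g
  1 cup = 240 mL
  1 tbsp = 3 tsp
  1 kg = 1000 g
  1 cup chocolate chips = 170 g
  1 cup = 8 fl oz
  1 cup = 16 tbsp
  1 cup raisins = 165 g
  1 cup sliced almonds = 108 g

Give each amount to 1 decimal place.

chocolate chips: 94.4 g; pumpkin purée: 0.2 kg; raisins: 91.7 g; peanut butter: 40.0 tbsp; sliced almonds: 22.5 g

Scaling factor: 30/9 = 10/3.
chocolate chips: (2 tbsp + 2 tsp = 8/3 tbsp) × 10/3 ÷ 16 tbsp/cup × 170 g/cup ≈ 94.4 g
pumpkin purée: 0.25 cup × 10/3 × 244 g/cup ÷ 1000 g/kg ≈ 0.2 kg
raisins: (2 tbsp + 2 tsp = 8/3 tbsp) × 10/3 ÷ 16 tbsp/cup × 165 g/cup ≈ 91.7 g
peanut butter: 12 tbsp × 10/3 = 40.0 tbsp
sliced almonds: 1 tbsp × 10/3 ÷ 16 tbsp/cup × 108 g/cup = 22.5 g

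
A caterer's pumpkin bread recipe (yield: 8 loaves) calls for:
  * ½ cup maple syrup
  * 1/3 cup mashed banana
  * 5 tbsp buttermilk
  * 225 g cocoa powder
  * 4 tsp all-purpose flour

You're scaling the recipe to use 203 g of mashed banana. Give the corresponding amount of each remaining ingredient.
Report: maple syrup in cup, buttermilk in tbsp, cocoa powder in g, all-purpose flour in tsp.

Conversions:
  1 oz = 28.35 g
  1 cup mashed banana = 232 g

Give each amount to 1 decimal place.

The original recipe has 232/3 g of mashed banana, so the scaling factor is 203 ÷ 232/3 = 21/8 = 2.625.
maple syrup: 0.5 cup × 21/8 ≈ 1.3 cup
buttermilk: 5 tbsp × 21/8 ≈ 13.1 tbsp
cocoa powder: 225 g × 21/8 ≈ 590.6 g
all-purpose flour: 4 tsp × 21/8 = 10.5 tsp

maple syrup: 1.3 cup; buttermilk: 13.1 tbsp; cocoa powder: 590.6 g; all-purpose flour: 10.5 tsp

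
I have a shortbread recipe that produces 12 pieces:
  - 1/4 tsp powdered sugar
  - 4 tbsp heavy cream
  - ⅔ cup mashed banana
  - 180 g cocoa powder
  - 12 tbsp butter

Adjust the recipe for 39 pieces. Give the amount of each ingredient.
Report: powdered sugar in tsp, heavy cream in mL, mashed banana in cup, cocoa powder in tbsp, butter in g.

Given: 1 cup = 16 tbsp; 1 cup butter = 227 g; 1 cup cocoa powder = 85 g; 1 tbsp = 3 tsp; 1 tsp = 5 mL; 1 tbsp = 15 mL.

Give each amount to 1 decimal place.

powdered sugar: 0.8 tsp; heavy cream: 195.0 mL; mashed banana: 2.2 cup; cocoa powder: 110.1 tbsp; butter: 553.3 g

Scaling factor: 39/12 = 13/4 = 3.25.
powdered sugar: 0.25 tsp × 13/4 ≈ 0.8 tsp
heavy cream: 4 tbsp × 13/4 × 15 mL/tbsp = 195.0 mL
mashed banana: 2/3 cup × 13/4 ≈ 2.2 cup
cocoa powder: 180 g × 13/4 ÷ 85 g/cup × 16 tbsp/cup ≈ 110.1 tbsp
butter: 12 tbsp × 13/4 ÷ 16 tbsp/cup × 227 g/cup ≈ 553.3 g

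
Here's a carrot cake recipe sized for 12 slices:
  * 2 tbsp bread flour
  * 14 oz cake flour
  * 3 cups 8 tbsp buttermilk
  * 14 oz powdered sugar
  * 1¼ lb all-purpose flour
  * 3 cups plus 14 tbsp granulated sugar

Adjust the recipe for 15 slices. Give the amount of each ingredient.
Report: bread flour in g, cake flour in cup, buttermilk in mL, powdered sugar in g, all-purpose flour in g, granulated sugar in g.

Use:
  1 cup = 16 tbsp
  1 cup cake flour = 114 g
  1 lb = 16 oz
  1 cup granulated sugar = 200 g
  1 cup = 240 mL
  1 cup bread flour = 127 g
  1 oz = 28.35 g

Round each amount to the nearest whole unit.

bread flour: 20 g; cake flour: 4 cup; buttermilk: 1050 mL; powdered sugar: 496 g; all-purpose flour: 709 g; granulated sugar: 969 g

Scaling factor: 15/12 = 5/4 = 1.25.
bread flour: 2 tbsp × 5/4 ÷ 16 tbsp/cup × 127 g/cup ≈ 20 g
cake flour: 14 oz × 5/4 × 28.35 g/oz ÷ 114 g/cup ≈ 4 cup
buttermilk: (3 cup + 8 tbsp = 3.5 cup) × 5/4 × 240 mL/cup = 1050 mL
powdered sugar: 14 oz × 5/4 × 28.35 g/oz ≈ 496 g
all-purpose flour: 1.25 lb × 5/4 × 16 oz/lb × 28.35 g/oz ≈ 709 g
granulated sugar: (3 cup + 14 tbsp = 3.875 cup) × 5/4 × 200 g/cup ≈ 969 g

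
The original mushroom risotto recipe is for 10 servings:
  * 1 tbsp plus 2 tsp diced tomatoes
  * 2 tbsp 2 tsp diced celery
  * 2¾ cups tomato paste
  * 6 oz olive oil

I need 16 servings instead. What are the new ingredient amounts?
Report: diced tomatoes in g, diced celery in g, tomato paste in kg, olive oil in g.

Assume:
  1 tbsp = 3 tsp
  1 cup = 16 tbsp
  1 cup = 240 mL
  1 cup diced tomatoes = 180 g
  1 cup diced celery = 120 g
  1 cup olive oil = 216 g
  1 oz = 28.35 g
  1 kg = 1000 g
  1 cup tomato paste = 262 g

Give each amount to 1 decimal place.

Scaling factor: 16/10 = 8/5 = 1.6.
diced tomatoes: (1 tbsp + 2 tsp = 5/3 tbsp) × 8/5 ÷ 16 tbsp/cup × 180 g/cup = 30.0 g
diced celery: (2 tbsp + 2 tsp = 8/3 tbsp) × 8/5 ÷ 16 tbsp/cup × 120 g/cup = 32.0 g
tomato paste: 2.75 cup × 8/5 × 262 g/cup ÷ 1000 g/kg ≈ 1.2 kg
olive oil: 6 oz × 8/5 × 28.35 g/oz ≈ 272.2 g

diced tomatoes: 30.0 g; diced celery: 32.0 g; tomato paste: 1.2 kg; olive oil: 272.2 g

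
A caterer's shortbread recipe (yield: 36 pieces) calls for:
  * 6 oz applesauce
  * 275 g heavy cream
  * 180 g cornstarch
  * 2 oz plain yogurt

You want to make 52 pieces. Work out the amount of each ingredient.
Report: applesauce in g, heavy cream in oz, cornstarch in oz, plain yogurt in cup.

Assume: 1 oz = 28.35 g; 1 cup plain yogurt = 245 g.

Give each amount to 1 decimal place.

Scaling factor: 52/36 = 13/9.
applesauce: 6 oz × 13/9 × 28.35 g/oz = 245.7 g
heavy cream: 275 g × 13/9 ÷ 28.35 g/oz ≈ 14.0 oz
cornstarch: 180 g × 13/9 ÷ 28.35 g/oz ≈ 9.2 oz
plain yogurt: 2 oz × 13/9 × 28.35 g/oz ÷ 245 g/cup ≈ 0.3 cup

applesauce: 245.7 g; heavy cream: 14.0 oz; cornstarch: 9.2 oz; plain yogurt: 0.3 cup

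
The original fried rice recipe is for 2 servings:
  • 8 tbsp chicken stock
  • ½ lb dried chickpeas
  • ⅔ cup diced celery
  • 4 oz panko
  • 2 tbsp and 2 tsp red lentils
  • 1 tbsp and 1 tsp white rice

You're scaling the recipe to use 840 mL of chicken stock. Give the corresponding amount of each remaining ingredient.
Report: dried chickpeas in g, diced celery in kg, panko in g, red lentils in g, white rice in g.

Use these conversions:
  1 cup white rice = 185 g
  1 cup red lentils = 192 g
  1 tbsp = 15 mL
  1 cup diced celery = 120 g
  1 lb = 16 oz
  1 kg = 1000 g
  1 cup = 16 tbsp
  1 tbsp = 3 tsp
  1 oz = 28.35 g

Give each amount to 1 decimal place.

dried chickpeas: 1587.6 g; diced celery: 0.6 kg; panko: 793.8 g; red lentils: 224.0 g; white rice: 107.9 g

The original recipe has 120 mL of chicken stock, so the scaling factor is 840 ÷ 120 = 7.
dried chickpeas: 0.5 lb × 7 × 16 oz/lb × 28.35 g/oz = 1587.6 g
diced celery: 2/3 cup × 7 × 120 g/cup ÷ 1000 g/kg ≈ 0.6 kg
panko: 4 oz × 7 × 28.35 g/oz = 793.8 g
red lentils: (2 tbsp + 2 tsp = 8/3 tbsp) × 7 ÷ 16 tbsp/cup × 192 g/cup = 224.0 g
white rice: (1 tbsp + 1 tsp = 4/3 tbsp) × 7 ÷ 16 tbsp/cup × 185 g/cup ≈ 107.9 g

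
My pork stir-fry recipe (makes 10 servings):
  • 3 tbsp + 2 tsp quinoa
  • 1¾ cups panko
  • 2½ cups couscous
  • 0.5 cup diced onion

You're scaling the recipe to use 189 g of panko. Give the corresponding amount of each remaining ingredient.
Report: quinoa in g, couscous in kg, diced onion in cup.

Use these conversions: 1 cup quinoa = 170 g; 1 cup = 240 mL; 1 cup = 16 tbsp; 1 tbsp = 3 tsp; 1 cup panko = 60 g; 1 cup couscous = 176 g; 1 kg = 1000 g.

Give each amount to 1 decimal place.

The original recipe has 105 g of panko, so the scaling factor is 189 ÷ 105 = 9/5 = 1.8.
quinoa: (3 tbsp + 2 tsp = 11/3 tbsp) × 9/5 ÷ 16 tbsp/cup × 170 g/cup ≈ 70.1 g
couscous: 2.5 cup × 9/5 × 176 g/cup ÷ 1000 g/kg ≈ 0.8 kg
diced onion: 0.5 cup × 9/5 = 0.9 cup

quinoa: 70.1 g; couscous: 0.8 kg; diced onion: 0.9 cup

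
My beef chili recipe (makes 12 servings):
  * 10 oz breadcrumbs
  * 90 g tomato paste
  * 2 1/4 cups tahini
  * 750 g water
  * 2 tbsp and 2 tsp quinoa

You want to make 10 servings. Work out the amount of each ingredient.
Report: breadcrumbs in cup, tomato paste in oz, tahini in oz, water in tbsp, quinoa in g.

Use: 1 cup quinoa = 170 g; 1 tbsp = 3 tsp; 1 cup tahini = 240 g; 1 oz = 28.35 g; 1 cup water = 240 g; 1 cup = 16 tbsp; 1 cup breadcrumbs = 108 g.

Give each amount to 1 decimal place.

Scaling factor: 10/12 = 5/6.
breadcrumbs: 10 oz × 5/6 × 28.35 g/oz ÷ 108 g/cup ≈ 2.2 cup
tomato paste: 90 g × 5/6 ÷ 28.35 g/oz ≈ 2.6 oz
tahini: 2.25 cup × 5/6 × 240 g/cup ÷ 28.35 g/oz ≈ 15.9 oz
water: 750 g × 5/6 ÷ 240 g/cup × 16 tbsp/cup ≈ 41.7 tbsp
quinoa: (2 tbsp + 2 tsp = 8/3 tbsp) × 5/6 ÷ 16 tbsp/cup × 170 g/cup ≈ 23.6 g

breadcrumbs: 2.2 cup; tomato paste: 2.6 oz; tahini: 15.9 oz; water: 41.7 tbsp; quinoa: 23.6 g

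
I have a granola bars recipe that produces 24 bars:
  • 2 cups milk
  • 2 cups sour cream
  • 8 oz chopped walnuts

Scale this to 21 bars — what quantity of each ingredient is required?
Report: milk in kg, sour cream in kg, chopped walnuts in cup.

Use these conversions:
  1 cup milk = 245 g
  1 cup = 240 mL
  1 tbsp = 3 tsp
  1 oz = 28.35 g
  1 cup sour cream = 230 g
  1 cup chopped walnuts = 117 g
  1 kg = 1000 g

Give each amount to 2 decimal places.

Scaling factor: 21/24 = 7/8 = 0.875.
milk: 2 cup × 7/8 × 245 g/cup ÷ 1000 g/kg ≈ 0.43 kg
sour cream: 2 cup × 7/8 × 230 g/cup ÷ 1000 g/kg ≈ 0.40 kg
chopped walnuts: 8 oz × 7/8 × 28.35 g/oz ÷ 117 g/cup ≈ 1.70 cup

milk: 0.43 kg; sour cream: 0.40 kg; chopped walnuts: 1.70 cup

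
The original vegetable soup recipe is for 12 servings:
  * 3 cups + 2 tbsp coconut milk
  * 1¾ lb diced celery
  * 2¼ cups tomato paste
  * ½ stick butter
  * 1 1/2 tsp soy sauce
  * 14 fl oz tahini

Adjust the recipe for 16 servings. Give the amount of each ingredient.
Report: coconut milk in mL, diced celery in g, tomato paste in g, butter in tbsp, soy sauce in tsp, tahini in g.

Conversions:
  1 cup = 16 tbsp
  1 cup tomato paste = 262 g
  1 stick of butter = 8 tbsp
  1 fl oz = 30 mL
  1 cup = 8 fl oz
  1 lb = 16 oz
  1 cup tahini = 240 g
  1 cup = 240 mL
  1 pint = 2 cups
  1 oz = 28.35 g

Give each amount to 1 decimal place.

Scaling factor: 16/12 = 4/3.
coconut milk: (3 cup + 2 tbsp = 3.125 cup) × 4/3 × 240 mL/cup = 1000.0 mL
diced celery: 1.75 lb × 4/3 × 16 oz/lb × 28.35 g/oz = 1058.4 g
tomato paste: 2.25 cup × 4/3 × 262 g/cup = 786.0 g
butter: 0.5 stick × 4/3 × 8 tbsp/stick ≈ 5.3 tbsp
soy sauce: 1.5 tsp × 4/3 = 2.0 tsp
tahini: 14 fl oz × 4/3 ÷ 8 fl oz/cup × 240 g/cup = 560.0 g

coconut milk: 1000.0 mL; diced celery: 1058.4 g; tomato paste: 786.0 g; butter: 5.3 tbsp; soy sauce: 2.0 tsp; tahini: 560.0 g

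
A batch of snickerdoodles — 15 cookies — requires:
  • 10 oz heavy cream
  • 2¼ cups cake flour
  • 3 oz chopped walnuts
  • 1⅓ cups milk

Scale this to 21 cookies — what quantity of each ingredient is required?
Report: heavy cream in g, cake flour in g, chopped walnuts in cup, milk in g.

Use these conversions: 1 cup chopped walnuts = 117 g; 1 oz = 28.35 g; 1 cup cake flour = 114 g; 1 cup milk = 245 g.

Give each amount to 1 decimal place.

Scaling factor: 21/15 = 7/5 = 1.4.
heavy cream: 10 oz × 7/5 × 28.35 g/oz = 396.9 g
cake flour: 2.25 cup × 7/5 × 114 g/cup = 359.1 g
chopped walnuts: 3 oz × 7/5 × 28.35 g/oz ÷ 117 g/cup ≈ 1.0 cup
milk: 4/3 cup × 7/5 × 245 g/cup ≈ 457.3 g

heavy cream: 396.9 g; cake flour: 359.1 g; chopped walnuts: 1.0 cup; milk: 457.3 g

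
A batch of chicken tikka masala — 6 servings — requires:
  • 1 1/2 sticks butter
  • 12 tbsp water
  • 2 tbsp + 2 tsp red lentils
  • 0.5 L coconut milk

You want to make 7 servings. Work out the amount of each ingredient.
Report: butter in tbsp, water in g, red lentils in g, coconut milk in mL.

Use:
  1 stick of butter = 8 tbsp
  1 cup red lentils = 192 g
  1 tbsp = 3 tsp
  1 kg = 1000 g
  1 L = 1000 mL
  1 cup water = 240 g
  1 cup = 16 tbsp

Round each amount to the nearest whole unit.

Scaling factor: 7/6.
butter: 1.5 stick × 7/6 × 8 tbsp/stick = 14 tbsp
water: 12 tbsp × 7/6 ÷ 16 tbsp/cup × 240 g/cup = 210 g
red lentils: (2 tbsp + 2 tsp = 8/3 tbsp) × 7/6 ÷ 16 tbsp/cup × 192 g/cup ≈ 37 g
coconut milk: 0.5 L × 7/6 × 1000 mL/L ≈ 583 mL

butter: 14 tbsp; water: 210 g; red lentils: 37 g; coconut milk: 583 mL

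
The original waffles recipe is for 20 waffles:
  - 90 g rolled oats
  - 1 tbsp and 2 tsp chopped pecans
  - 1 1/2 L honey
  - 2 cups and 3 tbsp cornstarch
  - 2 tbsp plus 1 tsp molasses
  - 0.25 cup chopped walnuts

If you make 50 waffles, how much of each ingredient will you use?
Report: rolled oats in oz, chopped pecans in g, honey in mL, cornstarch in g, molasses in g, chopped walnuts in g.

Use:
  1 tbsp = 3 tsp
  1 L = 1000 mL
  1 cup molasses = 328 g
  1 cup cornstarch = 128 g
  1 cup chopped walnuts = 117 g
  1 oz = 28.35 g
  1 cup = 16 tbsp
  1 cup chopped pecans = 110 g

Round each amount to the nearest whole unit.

rolled oats: 8 oz; chopped pecans: 29 g; honey: 3750 mL; cornstarch: 700 g; molasses: 120 g; chopped walnuts: 73 g

Scaling factor: 50/20 = 5/2 = 2.5.
rolled oats: 90 g × 5/2 ÷ 28.35 g/oz ≈ 8 oz
chopped pecans: (1 tbsp + 2 tsp = 5/3 tbsp) × 5/2 ÷ 16 tbsp/cup × 110 g/cup ≈ 29 g
honey: 1.5 L × 5/2 × 1000 mL/L = 3750 mL
cornstarch: (2 cup + 3 tbsp = 2.1875 cup) × 5/2 × 128 g/cup = 700 g
molasses: (2 tbsp + 1 tsp = 7/3 tbsp) × 5/2 ÷ 16 tbsp/cup × 328 g/cup ≈ 120 g
chopped walnuts: 0.25 cup × 5/2 × 117 g/cup ≈ 73 g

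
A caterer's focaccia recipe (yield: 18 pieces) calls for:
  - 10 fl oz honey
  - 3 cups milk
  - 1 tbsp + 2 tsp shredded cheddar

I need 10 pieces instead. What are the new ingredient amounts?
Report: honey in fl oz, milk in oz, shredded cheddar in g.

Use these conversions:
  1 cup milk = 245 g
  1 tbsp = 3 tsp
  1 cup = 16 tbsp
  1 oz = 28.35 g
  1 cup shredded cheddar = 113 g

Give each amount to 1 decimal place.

Scaling factor: 10/18 = 5/9.
honey: 10 fl oz × 5/9 ≈ 5.6 fl oz
milk: 3 cup × 5/9 × 245 g/cup ÷ 28.35 g/oz ≈ 14.4 oz
shredded cheddar: (1 tbsp + 2 tsp = 5/3 tbsp) × 5/9 ÷ 16 tbsp/cup × 113 g/cup ≈ 6.5 g

honey: 5.6 fl oz; milk: 14.4 oz; shredded cheddar: 6.5 g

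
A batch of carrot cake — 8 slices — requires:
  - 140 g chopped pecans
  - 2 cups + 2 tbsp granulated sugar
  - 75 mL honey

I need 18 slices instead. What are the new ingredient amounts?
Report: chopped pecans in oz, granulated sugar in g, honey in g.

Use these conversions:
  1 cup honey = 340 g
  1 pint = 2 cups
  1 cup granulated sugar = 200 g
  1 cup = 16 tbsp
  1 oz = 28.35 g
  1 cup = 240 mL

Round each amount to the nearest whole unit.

Scaling factor: 18/8 = 9/4 = 2.25.
chopped pecans: 140 g × 9/4 ÷ 28.35 g/oz ≈ 11 oz
granulated sugar: (2 cup + 2 tbsp = 2.125 cup) × 9/4 × 200 g/cup ≈ 956 g
honey: 75 mL × 9/4 ÷ 240 mL/cup × 340 g/cup ≈ 239 g

chopped pecans: 11 oz; granulated sugar: 956 g; honey: 239 g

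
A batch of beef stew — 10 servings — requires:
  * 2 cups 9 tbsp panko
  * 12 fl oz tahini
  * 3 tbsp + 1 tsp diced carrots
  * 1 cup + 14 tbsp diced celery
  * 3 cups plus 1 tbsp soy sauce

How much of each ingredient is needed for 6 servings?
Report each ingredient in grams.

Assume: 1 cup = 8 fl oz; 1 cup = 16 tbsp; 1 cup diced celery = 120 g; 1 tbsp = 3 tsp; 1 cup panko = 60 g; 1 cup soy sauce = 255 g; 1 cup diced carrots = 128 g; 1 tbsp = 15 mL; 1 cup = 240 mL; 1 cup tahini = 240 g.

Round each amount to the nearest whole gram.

panko: 92 g; tahini: 216 g; diced carrots: 16 g; diced celery: 135 g; soy sauce: 469 g

Scaling factor: 6/10 = 3/5 = 0.6.
panko: (2 cup + 9 tbsp = 2.5625 cup) × 3/5 × 60 g/cup ≈ 92 g
tahini: 12 fl oz × 3/5 ÷ 8 fl oz/cup × 240 g/cup = 216 g
diced carrots: (3 tbsp + 1 tsp = 10/3 tbsp) × 3/5 ÷ 16 tbsp/cup × 128 g/cup = 16 g
diced celery: (1 cup + 14 tbsp = 1.875 cup) × 3/5 × 120 g/cup = 135 g
soy sauce: (3 cup + 1 tbsp = 3.0625 cup) × 3/5 × 255 g/cup ≈ 469 g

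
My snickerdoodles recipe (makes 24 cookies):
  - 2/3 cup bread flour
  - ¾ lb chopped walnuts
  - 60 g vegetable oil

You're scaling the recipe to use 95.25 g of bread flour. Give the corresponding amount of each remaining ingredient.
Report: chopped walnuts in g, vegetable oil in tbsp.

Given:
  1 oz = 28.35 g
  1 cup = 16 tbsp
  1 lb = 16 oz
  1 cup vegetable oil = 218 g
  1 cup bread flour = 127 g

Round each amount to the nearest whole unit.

The original recipe has 254/3 g of bread flour, so the scaling factor is 95.25 ÷ 254/3 = 9/8 = 1.125.
chopped walnuts: 0.75 lb × 9/8 × 16 oz/lb × 28.35 g/oz ≈ 383 g
vegetable oil: 60 g × 9/8 ÷ 218 g/cup × 16 tbsp/cup ≈ 5 tbsp

chopped walnuts: 383 g; vegetable oil: 5 tbsp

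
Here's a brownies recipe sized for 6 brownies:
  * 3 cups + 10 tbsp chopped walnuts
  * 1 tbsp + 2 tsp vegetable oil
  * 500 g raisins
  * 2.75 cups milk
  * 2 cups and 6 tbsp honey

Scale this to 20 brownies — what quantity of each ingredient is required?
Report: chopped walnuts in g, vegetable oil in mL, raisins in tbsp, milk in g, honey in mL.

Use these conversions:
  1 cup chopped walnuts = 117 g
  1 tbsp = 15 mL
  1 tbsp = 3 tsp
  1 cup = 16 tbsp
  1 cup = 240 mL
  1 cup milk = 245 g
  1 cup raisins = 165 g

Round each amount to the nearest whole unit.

Scaling factor: 20/6 = 10/3.
chopped walnuts: (3 cup + 10 tbsp = 3.625 cup) × 10/3 × 117 g/cup ≈ 1414 g
vegetable oil: (1 tbsp + 2 tsp = 5/3 tbsp) × 10/3 × 15 mL/tbsp ≈ 83 mL
raisins: 500 g × 10/3 ÷ 165 g/cup × 16 tbsp/cup ≈ 162 tbsp
milk: 2.75 cup × 10/3 × 245 g/cup ≈ 2246 g
honey: (2 cup + 6 tbsp = 2.375 cup) × 10/3 × 240 mL/cup = 1900 mL

chopped walnuts: 1414 g; vegetable oil: 83 mL; raisins: 162 tbsp; milk: 2246 g; honey: 1900 mL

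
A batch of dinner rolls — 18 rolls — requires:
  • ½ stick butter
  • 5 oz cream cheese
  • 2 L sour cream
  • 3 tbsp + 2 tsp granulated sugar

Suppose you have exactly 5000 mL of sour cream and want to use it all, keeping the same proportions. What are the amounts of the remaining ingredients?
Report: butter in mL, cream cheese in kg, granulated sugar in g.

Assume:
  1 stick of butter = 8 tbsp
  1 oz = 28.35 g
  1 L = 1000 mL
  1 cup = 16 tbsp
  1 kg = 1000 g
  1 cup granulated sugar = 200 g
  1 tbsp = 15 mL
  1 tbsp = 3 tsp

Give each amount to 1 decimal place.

The original recipe has 2000 mL of sour cream, so the scaling factor is 5000 ÷ 2000 = 5/2 = 2.5.
butter: 0.5 stick × 5/2 × 8 tbsp/stick × 15 mL/tbsp = 150.0 mL
cream cheese: 5 oz × 5/2 × 28.35 g/oz ÷ 1000 g/kg ≈ 0.4 kg
granulated sugar: (3 tbsp + 2 tsp = 11/3 tbsp) × 5/2 ÷ 16 tbsp/cup × 200 g/cup ≈ 114.6 g

butter: 150.0 mL; cream cheese: 0.4 kg; granulated sugar: 114.6 g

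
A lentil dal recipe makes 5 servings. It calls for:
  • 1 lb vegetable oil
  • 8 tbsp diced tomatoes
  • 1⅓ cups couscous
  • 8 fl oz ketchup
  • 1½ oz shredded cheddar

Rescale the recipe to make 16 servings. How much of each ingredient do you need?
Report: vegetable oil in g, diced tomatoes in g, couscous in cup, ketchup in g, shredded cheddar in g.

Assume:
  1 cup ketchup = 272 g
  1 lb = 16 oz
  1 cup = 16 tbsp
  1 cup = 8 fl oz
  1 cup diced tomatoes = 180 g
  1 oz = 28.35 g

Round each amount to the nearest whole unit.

vegetable oil: 1452 g; diced tomatoes: 288 g; couscous: 4 cup; ketchup: 870 g; shredded cheddar: 136 g

Scaling factor: 16/5 = 3.2.
vegetable oil: 1 lb × 16/5 × 16 oz/lb × 28.35 g/oz ≈ 1452 g
diced tomatoes: 8 tbsp × 16/5 ÷ 16 tbsp/cup × 180 g/cup = 288 g
couscous: 4/3 cup × 16/5 ≈ 4 cup
ketchup: 8 fl oz × 16/5 ÷ 8 fl oz/cup × 272 g/cup ≈ 870 g
shredded cheddar: 1.5 oz × 16/5 × 28.35 g/oz ≈ 136 g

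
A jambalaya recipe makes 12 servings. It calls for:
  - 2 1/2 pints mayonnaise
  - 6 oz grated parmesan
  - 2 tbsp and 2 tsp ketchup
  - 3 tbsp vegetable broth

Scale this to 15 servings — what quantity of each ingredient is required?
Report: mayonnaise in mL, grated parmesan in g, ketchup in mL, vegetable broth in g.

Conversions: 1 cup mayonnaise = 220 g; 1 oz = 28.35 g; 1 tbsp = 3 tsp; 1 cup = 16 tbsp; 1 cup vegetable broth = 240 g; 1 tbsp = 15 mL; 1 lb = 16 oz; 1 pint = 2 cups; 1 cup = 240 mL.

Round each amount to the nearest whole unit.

Scaling factor: 15/12 = 5/4 = 1.25.
mayonnaise: 2.5 pint × 5/4 × 2 cup/pint × 240 mL/cup = 1500 mL
grated parmesan: 6 oz × 5/4 × 28.35 g/oz ≈ 213 g
ketchup: (2 tbsp + 2 tsp = 8/3 tbsp) × 5/4 × 15 mL/tbsp = 50 mL
vegetable broth: 3 tbsp × 5/4 ÷ 16 tbsp/cup × 240 g/cup ≈ 56 g

mayonnaise: 1500 mL; grated parmesan: 213 g; ketchup: 50 mL; vegetable broth: 56 g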